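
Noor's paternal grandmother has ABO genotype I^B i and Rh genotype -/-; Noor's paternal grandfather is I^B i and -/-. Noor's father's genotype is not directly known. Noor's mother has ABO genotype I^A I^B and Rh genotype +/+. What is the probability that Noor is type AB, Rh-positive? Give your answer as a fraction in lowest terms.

1/4

Noor's father's ABO genotype from I^B i × I^B i: 1/4 I^B I^B, 1/2 I^B i, 1/4 i i.
Crossing each possibility with the mother I^A I^B and summing P(type AB): 1/4·1/2 + 1/2·1/4 + 1/4·0 = 1/4.
Similarly for Rh via the father's Rh distribution: P(Rh+) = 1.
Independent loci: 1/4 × 1 = 1/4.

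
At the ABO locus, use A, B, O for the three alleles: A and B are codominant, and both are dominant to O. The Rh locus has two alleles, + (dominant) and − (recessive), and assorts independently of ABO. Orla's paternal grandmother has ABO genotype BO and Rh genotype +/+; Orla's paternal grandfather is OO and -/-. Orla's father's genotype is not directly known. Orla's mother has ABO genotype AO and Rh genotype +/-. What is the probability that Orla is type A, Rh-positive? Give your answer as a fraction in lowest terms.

Orla's father's ABO genotype from BO × OO: 1/2 BO, 1/2 OO.
Crossing each possibility with the mother AO and summing P(type A): 1/2·1/4 + 1/2·1/2 = 3/8.
Similarly for Rh via the father's Rh distribution: P(Rh+) = 3/4.
Independent loci: 3/8 × 3/4 = 9/32.

9/32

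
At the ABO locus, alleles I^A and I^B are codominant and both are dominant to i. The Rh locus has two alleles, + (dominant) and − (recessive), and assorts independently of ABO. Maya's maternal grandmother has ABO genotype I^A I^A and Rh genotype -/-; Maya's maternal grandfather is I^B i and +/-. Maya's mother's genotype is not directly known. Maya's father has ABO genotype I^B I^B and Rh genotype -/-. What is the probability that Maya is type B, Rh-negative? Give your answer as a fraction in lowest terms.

3/8

Maya's mother's ABO genotype from I^A I^A × I^B i: 1/2 I^A I^B, 1/2 I^A i.
Crossing each possibility with the father I^B I^B and summing P(type B): 1/2·1/2 + 1/2·1/2 = 1/2.
Similarly for Rh via the mother's Rh distribution: P(Rh-) = 3/4.
Independent loci: 1/2 × 3/4 = 3/8.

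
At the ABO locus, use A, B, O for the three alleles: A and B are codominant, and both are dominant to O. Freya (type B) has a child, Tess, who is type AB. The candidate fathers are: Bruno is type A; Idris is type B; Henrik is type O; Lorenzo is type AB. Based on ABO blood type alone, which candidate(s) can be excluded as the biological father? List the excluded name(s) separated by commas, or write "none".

A candidate is excluded only if no genotype consistent with his phenotype could produce a type AB child with a type B mother.
Idris (type B): no genotype consistent with that phenotype can produce a type-AB child with a type-B mother.
Henrik (type O): no genotype consistent with that phenotype can produce a type-AB child with a type-B mother.

Idris, Henrik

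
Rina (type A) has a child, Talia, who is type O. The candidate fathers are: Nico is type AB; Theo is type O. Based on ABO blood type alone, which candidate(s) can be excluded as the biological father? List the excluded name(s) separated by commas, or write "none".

A candidate is excluded only if no genotype consistent with his phenotype could produce a type O child with a type A mother.
Nico (type AB): no genotype consistent with that phenotype can produce a type-O child with a type-A mother.

Nico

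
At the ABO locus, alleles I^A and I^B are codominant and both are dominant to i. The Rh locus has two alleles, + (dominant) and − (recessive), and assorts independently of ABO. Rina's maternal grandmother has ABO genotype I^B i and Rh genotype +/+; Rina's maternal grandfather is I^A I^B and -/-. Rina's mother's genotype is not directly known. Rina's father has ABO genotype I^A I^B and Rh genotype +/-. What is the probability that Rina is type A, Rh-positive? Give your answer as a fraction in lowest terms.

3/16

Rina's mother's ABO genotype from I^B i × I^A I^B: 1/4 I^A I^B, 1/4 I^A i, 1/4 I^B I^B, 1/4 I^B i.
Crossing each possibility with the father I^A I^B and summing P(type A): 1/4·1/4 + 1/4·1/2 + 1/4·0 + 1/4·1/4 = 1/4.
Similarly for Rh via the mother's Rh distribution: P(Rh+) = 3/4.
Independent loci: 1/4 × 3/4 = 3/16.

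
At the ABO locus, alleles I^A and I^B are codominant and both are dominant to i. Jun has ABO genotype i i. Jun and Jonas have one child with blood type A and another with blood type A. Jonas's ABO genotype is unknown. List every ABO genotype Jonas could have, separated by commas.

For each candidate genotype of Jonas, check whether crossing it with i i can produce every observed child phenotype.
  I^A I^A → possible child types {A} ✓
  I^A I^B → possible child types {A, B} ✓
  I^A i → possible child types {O, A} ✓
  I^B I^B → possible child types {B} ✗
  I^B i → possible child types {O, B} ✗
  i i → possible child types {O} ✗

I^A I^A, I^A I^B, I^A i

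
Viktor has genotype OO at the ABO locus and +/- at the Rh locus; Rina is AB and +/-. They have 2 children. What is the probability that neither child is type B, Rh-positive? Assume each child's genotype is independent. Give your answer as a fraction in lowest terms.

25/64

ABO cross OO × AB → 1/2 A, 1/2 B.
Rh cross +/- × +/- → 3/4 Rh+, 1/4 Rh-; so P(type B, Rh-positive) = 1/2 × 3/4 = 3/8 per child.
P(not type B, Rh-positive) = 5/8 for one child; (5/8)^2 = 25/64.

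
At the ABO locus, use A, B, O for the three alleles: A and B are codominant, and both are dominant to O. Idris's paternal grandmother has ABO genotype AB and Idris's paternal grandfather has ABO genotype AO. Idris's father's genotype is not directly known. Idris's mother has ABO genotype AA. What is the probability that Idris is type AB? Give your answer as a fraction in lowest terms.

1/4

Idris's father's ABO genotype from AB × AO: 1/4 AA, 1/4 AB, 1/4 AO, 1/4 BO.
Crossing each possibility with the mother AA and summing P(type AB): 1/4·0 + 1/4·1/2 + 1/4·0 + 1/4·1/2 = 1/4.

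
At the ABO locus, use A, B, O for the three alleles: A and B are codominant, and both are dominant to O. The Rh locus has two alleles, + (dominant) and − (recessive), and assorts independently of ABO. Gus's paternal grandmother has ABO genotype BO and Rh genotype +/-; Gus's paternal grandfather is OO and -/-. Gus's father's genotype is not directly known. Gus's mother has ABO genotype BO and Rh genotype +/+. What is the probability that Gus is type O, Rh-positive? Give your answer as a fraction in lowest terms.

Gus's father's ABO genotype from BO × OO: 1/2 BO, 1/2 OO.
Crossing each possibility with the mother BO and summing P(type O): 1/2·1/4 + 1/2·1/2 = 3/8.
Similarly for Rh via the father's Rh distribution: P(Rh+) = 1.
Independent loci: 3/8 × 1 = 3/8.

3/8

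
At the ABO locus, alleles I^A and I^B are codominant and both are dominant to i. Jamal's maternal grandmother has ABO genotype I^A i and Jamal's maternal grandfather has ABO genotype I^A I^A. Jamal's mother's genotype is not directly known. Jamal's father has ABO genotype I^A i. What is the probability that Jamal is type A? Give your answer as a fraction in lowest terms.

7/8

Jamal's mother's ABO genotype from I^A i × I^A I^A: 1/2 I^A I^A, 1/2 I^A i.
Crossing each possibility with the father I^A i and summing P(type A): 1/2·1 + 1/2·3/4 = 7/8.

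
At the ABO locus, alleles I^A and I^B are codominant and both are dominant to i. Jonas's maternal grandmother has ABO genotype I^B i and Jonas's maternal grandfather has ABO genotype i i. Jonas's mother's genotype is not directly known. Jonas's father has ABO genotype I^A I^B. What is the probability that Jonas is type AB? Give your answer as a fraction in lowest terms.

1/8

Jonas's mother's ABO genotype from I^B i × i i: 1/2 I^B i, 1/2 i i.
Crossing each possibility with the father I^A I^B and summing P(type AB): 1/2·1/4 + 1/2·0 = 1/8.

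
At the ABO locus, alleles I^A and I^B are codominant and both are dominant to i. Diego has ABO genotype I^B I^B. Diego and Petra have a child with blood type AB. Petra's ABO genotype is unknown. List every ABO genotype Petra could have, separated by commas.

For each candidate genotype of Petra, check whether crossing it with I^B I^B can produce every observed child phenotype.
  I^A I^A → possible child types {AB} ✓
  I^A I^B → possible child types {B, AB} ✓
  I^A i → possible child types {B, AB} ✓
  I^B I^B → possible child types {B} ✗
  I^B i → possible child types {B} ✗
  i i → possible child types {B} ✗

I^A I^A, I^A I^B, I^A i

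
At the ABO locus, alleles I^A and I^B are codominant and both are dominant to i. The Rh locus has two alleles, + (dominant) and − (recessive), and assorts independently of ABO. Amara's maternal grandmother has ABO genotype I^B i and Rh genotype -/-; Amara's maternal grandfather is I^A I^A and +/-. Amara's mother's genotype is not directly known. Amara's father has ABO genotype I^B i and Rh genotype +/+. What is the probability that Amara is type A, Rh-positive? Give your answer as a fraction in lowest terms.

Amara's mother's ABO genotype from I^B i × I^A I^A: 1/2 I^A I^B, 1/2 I^A i.
Crossing each possibility with the father I^B i and summing P(type A): 1/2·1/4 + 1/2·1/4 = 1/4.
Similarly for Rh via the mother's Rh distribution: P(Rh+) = 1.
Independent loci: 1/4 × 1 = 1/4.

1/4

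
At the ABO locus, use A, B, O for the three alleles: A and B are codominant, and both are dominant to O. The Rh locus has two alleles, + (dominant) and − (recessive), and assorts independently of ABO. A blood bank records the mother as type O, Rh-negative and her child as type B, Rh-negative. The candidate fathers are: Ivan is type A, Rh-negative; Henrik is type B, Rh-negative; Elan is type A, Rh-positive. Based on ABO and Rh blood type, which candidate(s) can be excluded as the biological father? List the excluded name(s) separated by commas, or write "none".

Ivan, Elan

A candidate is excluded only if no genotype consistent with his phenotype could produce a type B, Rh-negative child with a type O, Rh-negative mother.
Ivan (type A, Rh-): no genotype consistent with that phenotype can produce a type-B Rh- child with a type-O mother.
Elan (type A, Rh+): no genotype consistent with that phenotype can produce a type-B Rh- child with a type-O mother.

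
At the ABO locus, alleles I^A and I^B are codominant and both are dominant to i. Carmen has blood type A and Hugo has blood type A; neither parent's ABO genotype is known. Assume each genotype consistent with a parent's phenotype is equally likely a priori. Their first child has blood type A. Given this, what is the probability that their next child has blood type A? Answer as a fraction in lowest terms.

Possible genotypes: Carmen ∈ {I^A I^A, I^A i}; Hugo ∈ {I^A I^A, I^A i}.
Weight each parental genotype pair by prior × P(type-A child):
  I^A I^A × I^A I^A: posterior weight 4/15; P(next child type A) = 1.
  I^A I^A × I^A i: posterior weight 4/15; P(next child type A) = 1.
  I^A i × I^A I^A: posterior weight 4/15; P(next child type A) = 1.
  I^A i × I^A i: posterior weight 1/5; P(next child type A) = 3/4.
Weighted sum = 19/20.

19/20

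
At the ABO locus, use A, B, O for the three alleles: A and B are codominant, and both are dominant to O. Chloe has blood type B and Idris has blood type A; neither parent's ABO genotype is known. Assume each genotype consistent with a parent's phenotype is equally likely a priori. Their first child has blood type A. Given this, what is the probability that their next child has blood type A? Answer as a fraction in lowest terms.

Possible genotypes: Chloe ∈ {BB, BO}; Idris ∈ {AA, AO}.
Weight each parental genotype pair by prior × P(type-A child):
  BO × AA: posterior weight 2/3; P(next child type A) = 1/2.
  BO × AO: posterior weight 1/3; P(next child type A) = 1/4.
Weighted sum = 5/12.

5/12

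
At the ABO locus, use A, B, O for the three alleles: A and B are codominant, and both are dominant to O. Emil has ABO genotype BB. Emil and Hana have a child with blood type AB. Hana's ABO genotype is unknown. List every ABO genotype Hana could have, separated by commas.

AA, AB, AO

For each candidate genotype of Hana, check whether crossing it with BB can produce every observed child phenotype.
  AA → possible child types {AB} ✓
  AB → possible child types {B, AB} ✓
  AO → possible child types {B, AB} ✓
  BB → possible child types {B} ✗
  BO → possible child types {B} ✗
  OO → possible child types {B} ✗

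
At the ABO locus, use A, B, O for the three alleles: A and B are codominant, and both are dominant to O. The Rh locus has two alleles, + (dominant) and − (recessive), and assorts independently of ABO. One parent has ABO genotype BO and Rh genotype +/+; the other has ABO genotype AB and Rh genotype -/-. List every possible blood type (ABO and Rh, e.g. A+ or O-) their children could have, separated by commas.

Gametes from BO × AB give offspring ABO genotypes AB, AO, BB, BO, i.e. phenotypes A, B, AB.
Rh cross +/+ × -/- → phenotypes Rh+.
Combining independently: A+, B+, AB+.

A+, B+, AB+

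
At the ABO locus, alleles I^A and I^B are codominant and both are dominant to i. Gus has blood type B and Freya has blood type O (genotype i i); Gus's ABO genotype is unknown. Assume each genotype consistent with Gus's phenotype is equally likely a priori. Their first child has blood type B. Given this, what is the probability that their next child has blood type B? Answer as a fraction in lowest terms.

5/6

Possible genotypes: Gus ∈ {I^B I^B, I^B i}; Freya ∈ {i i}.
Weight each parental genotype pair by prior × P(type-B child):
  I^B I^B × i i: posterior weight 2/3; P(next child type B) = 1.
  I^B i × i i: posterior weight 1/3; P(next child type B) = 1/2.
Weighted sum = 5/6.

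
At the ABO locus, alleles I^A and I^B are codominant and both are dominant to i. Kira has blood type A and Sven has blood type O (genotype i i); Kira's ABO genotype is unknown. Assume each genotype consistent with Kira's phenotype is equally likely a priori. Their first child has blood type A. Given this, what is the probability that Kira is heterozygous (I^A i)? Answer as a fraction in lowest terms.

Possible genotypes: Kira ∈ {I^A I^A, I^A i}; Sven ∈ {i i}.
Weight each parental genotype pair by prior × P(type-A child):
  I^A I^A × i i: posterior weight 2/3.
  I^A i × i i: posterior weight 1/3.
Sum the posterior weight over pairs where Kira is I^A i: 1/3.

1/3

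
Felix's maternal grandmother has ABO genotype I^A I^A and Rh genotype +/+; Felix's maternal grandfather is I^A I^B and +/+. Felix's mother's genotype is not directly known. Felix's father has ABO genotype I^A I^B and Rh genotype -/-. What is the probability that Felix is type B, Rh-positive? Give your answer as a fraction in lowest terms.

Felix's mother's ABO genotype from I^A I^A × I^A I^B: 1/2 I^A I^A, 1/2 I^A I^B.
Crossing each possibility with the father I^A I^B and summing P(type B): 1/2·0 + 1/2·1/4 = 1/8.
Similarly for Rh via the mother's Rh distribution: P(Rh+) = 1.
Independent loci: 1/8 × 1 = 1/8.

1/8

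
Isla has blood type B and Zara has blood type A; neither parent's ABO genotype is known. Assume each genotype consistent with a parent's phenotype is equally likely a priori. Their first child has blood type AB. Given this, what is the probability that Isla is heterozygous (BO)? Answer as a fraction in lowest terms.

Possible genotypes: Isla ∈ {BB, BO}; Zara ∈ {AA, AO}.
Weight each parental genotype pair by prior × P(type-AB child):
  BB × AA: posterior weight 4/9.
  BB × AO: posterior weight 2/9.
  BO × AA: posterior weight 2/9.
  BO × AO: posterior weight 1/9.
Sum the posterior weight over pairs where Isla is BO: 1/3.

1/3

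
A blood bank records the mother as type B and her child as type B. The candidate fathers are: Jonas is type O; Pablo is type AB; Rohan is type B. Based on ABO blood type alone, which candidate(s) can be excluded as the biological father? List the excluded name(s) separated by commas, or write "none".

A candidate is excluded only if no genotype consistent with his phenotype could produce a type B child with a type B mother.
Every candidate has at least one consistent genotype combination, so none can be excluded.

none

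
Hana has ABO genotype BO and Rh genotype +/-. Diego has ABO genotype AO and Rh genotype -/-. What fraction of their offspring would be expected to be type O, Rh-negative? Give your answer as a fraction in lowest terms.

1/8

ABO cross BO × AO → offspring phenotypes: 1/4 O, 1/4 A, 1/4 B, 1/4 AB.
Rh cross +/- × -/- → 1/2 Rh+, 1/2 Rh-.
Independent loci: P(type O, Rh-negative) = 1/4 × 1/2 = 1/8.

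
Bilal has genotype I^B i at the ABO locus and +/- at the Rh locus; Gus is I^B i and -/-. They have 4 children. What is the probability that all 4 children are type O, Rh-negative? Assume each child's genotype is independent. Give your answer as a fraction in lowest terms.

ABO cross I^B i × I^B i → 1/4 O, 3/4 B.
Rh cross +/- × -/- → 1/2 Rh+, 1/2 Rh-; so P(type O, Rh-negative) = 1/4 × 1/2 = 1/8 per child.
All 4 independent: (1/8)^4 = 1/4096.

1/4096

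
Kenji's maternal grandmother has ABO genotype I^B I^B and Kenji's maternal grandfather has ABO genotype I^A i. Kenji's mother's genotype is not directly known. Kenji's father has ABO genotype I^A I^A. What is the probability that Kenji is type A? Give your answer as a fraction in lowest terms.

1/2

Kenji's mother's ABO genotype from I^B I^B × I^A i: 1/2 I^A I^B, 1/2 I^B i.
Crossing each possibility with the father I^A I^A and summing P(type A): 1/2·1/2 + 1/2·1/2 = 1/2.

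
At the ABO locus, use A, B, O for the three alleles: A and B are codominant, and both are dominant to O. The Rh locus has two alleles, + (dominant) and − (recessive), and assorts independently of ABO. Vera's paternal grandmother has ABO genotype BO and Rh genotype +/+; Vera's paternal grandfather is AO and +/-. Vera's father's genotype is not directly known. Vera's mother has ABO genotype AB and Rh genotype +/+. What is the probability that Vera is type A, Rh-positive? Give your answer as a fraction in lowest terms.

Vera's father's ABO genotype from BO × AO: 1/4 AB, 1/4 AO, 1/4 BO, 1/4 OO.
Crossing each possibility with the mother AB and summing P(type A): 1/4·1/4 + 1/4·1/2 + 1/4·1/4 + 1/4·1/2 = 3/8.
Similarly for Rh via the father's Rh distribution: P(Rh+) = 1.
Independent loci: 3/8 × 1 = 3/8.

3/8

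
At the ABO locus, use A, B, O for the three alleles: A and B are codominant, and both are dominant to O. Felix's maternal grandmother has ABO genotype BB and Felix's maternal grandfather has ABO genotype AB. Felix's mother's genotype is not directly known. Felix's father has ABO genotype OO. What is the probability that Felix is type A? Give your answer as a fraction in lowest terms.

Felix's mother's ABO genotype from BB × AB: 1/2 AB, 1/2 BB.
Crossing each possibility with the father OO and summing P(type A): 1/2·1/2 + 1/2·0 = 1/4.

1/4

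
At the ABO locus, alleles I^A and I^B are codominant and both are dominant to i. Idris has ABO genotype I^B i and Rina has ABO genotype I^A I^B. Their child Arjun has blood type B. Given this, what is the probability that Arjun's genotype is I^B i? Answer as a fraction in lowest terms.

1/2

Cross I^B i × I^A I^B → 1/4 I^A I^B, 1/4 I^A i, 1/4 I^B I^B, 1/4 I^B i.
Type-B genotypes among offspring: I^B I^B (1/4), I^B i (1/4); total 1/2.
P(I^B i | type B) = (1/4) / (1/2) = 1/2.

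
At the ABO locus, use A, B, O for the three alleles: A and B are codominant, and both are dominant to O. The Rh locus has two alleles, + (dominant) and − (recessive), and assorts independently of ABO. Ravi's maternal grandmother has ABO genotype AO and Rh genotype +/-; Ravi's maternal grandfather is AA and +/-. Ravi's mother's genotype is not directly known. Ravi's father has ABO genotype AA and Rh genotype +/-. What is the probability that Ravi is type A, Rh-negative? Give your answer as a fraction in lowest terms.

Ravi's mother's ABO genotype from AO × AA: 1/2 AA, 1/2 AO.
Crossing each possibility with the father AA and summing P(type A): 1/2·1 + 1/2·1 = 1.
Similarly for Rh via the mother's Rh distribution: P(Rh-) = 1/4.
Independent loci: 1 × 1/4 = 1/4.

1/4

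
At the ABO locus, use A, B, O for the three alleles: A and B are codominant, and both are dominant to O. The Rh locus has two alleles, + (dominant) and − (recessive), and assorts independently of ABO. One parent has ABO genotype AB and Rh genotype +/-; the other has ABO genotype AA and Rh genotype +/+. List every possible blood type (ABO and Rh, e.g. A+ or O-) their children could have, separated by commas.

A+, AB+

Gametes from AB × AA give offspring ABO genotypes AA, AB, i.e. phenotypes A, AB.
Rh cross +/- × +/+ → phenotypes Rh+.
Combining independently: A+, AB+.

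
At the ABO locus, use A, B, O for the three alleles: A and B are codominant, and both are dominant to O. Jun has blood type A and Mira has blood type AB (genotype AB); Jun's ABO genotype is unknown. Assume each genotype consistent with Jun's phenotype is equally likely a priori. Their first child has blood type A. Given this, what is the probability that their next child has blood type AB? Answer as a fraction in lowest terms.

Possible genotypes: Jun ∈ {AA, AO}; Mira ∈ {AB}.
Weight each parental genotype pair by prior × P(type-A child):
  AA × AB: posterior weight 1/2; P(next child type AB) = 1/2.
  AO × AB: posterior weight 1/2; P(next child type AB) = 1/4.
Weighted sum = 3/8.

3/8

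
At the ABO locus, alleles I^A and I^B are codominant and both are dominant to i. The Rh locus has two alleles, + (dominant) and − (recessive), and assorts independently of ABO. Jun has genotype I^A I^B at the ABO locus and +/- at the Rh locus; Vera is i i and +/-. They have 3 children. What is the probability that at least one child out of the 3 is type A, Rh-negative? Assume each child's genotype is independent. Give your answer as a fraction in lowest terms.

ABO cross I^A I^B × i i → 1/2 A, 1/2 B.
Rh cross +/- × +/- → 3/4 Rh+, 1/4 Rh-; so P(type A, Rh-negative) = 1/2 × 1/4 = 1/8 per child.
P(none) = (7/8)^3 = 343/512; P(at least one) = 1 − 343/512 = 169/512.

169/512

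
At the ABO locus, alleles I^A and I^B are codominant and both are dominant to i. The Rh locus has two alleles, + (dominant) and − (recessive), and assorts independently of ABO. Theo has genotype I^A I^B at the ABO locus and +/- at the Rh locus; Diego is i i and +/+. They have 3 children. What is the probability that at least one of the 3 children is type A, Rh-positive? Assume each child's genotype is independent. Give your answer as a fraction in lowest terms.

ABO cross I^A I^B × i i → 1/2 A, 1/2 B.
Rh cross +/- × +/+ → 1 Rh+; so P(type A, Rh-positive) = 1/2 × 1 = 1/2 per child.
P(none) = (1/2)^3 = 1/8; P(at least one) = 1 − 1/8 = 7/8.

7/8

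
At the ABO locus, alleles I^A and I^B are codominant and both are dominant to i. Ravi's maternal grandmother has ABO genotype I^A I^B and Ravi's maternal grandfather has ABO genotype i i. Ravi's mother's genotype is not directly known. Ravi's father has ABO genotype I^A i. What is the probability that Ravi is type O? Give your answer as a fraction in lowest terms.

Ravi's mother's ABO genotype from I^A I^B × i i: 1/2 I^A i, 1/2 I^B i.
Crossing each possibility with the father I^A i and summing P(type O): 1/2·1/4 + 1/2·1/4 = 1/4.

1/4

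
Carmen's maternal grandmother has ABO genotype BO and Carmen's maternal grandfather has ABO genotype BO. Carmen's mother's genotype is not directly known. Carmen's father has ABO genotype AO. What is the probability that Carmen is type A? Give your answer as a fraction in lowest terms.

Carmen's mother's ABO genotype from BO × BO: 1/4 BB, 1/2 BO, 1/4 OO.
Crossing each possibility with the father AO and summing P(type A): 1/4·0 + 1/2·1/4 + 1/4·1/2 = 1/4.

1/4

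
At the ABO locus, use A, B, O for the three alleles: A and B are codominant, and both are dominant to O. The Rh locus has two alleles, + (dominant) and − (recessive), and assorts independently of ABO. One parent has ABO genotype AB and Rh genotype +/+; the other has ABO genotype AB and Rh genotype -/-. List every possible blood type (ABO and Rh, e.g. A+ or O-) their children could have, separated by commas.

A+, B+, AB+

Gametes from AB × AB give offspring ABO genotypes AA, AB, BB, i.e. phenotypes A, B, AB.
Rh cross +/+ × -/- → phenotypes Rh+.
Combining independently: A+, B+, AB+.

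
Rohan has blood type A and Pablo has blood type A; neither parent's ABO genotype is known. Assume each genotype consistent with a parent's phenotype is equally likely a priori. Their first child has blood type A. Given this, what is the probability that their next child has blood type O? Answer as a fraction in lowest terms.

1/20

Possible genotypes: Rohan ∈ {AA, AO}; Pablo ∈ {AA, AO}.
Weight each parental genotype pair by prior × P(type-A child):
  AA × AA: posterior weight 4/15; P(next child type O) = 0.
  AA × AO: posterior weight 4/15; P(next child type O) = 0.
  AO × AA: posterior weight 4/15; P(next child type O) = 0.
  AO × AO: posterior weight 1/5; P(next child type O) = 1/4.
Weighted sum = 1/20.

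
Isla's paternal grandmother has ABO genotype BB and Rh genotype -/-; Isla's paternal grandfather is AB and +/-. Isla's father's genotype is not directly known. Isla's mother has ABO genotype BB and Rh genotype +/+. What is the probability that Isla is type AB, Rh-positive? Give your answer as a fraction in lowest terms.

1/4

Isla's father's ABO genotype from BB × AB: 1/2 AB, 1/2 BB.
Crossing each possibility with the mother BB and summing P(type AB): 1/2·1/2 + 1/2·0 = 1/4.
Similarly for Rh via the father's Rh distribution: P(Rh+) = 1.
Independent loci: 1/4 × 1 = 1/4.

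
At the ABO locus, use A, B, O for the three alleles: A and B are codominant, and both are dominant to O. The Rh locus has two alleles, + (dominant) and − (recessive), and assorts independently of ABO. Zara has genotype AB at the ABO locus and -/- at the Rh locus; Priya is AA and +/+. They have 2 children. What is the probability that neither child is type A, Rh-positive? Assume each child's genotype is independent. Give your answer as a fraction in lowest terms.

ABO cross AB × AA → 1/2 A, 1/2 AB.
Rh cross -/- × +/+ → 1 Rh+; so P(type A, Rh-positive) = 1/2 × 1 = 1/2 per child.
P(not type A, Rh-positive) = 1/2 for one child; (1/2)^2 = 1/4.

1/4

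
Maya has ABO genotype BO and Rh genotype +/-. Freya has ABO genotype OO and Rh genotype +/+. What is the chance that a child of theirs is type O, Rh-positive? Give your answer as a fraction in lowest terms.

1/2

ABO cross BO × OO → offspring phenotypes: 1/2 O, 1/2 B.
Rh cross +/- × +/+ → 1 Rh+.
Independent loci: P(type O, Rh-positive) = 1/2 × 1 = 1/2.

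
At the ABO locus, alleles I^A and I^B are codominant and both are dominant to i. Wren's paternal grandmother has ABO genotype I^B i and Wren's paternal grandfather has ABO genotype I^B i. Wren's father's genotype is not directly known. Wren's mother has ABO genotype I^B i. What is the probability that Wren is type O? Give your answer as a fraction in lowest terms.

Wren's father's ABO genotype from I^B i × I^B i: 1/4 I^B I^B, 1/2 I^B i, 1/4 i i.
Crossing each possibility with the mother I^B i and summing P(type O): 1/4·0 + 1/2·1/4 + 1/4·1/2 = 1/4.

1/4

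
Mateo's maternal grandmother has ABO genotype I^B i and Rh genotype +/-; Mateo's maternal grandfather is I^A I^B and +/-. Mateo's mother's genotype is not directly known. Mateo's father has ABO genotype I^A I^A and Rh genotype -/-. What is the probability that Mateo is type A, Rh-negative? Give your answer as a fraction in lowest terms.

1/4

Mateo's mother's ABO genotype from I^B i × I^A I^B: 1/4 I^A I^B, 1/4 I^A i, 1/4 I^B I^B, 1/4 I^B i.
Crossing each possibility with the father I^A I^A and summing P(type A): 1/4·1/2 + 1/4·1 + 1/4·0 + 1/4·1/2 = 1/2.
Similarly for Rh via the mother's Rh distribution: P(Rh-) = 1/2.
Independent loci: 1/2 × 1/2 = 1/4.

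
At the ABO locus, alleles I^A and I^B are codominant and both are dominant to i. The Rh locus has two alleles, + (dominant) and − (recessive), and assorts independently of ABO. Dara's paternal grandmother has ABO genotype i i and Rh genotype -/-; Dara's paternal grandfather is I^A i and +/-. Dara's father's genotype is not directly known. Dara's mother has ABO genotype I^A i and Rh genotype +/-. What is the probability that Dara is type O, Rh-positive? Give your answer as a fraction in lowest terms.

15/64

Dara's father's ABO genotype from i i × I^A i: 1/2 I^A i, 1/2 i i.
Crossing each possibility with the mother I^A i and summing P(type O): 1/2·1/4 + 1/2·1/2 = 3/8.
Similarly for Rh via the father's Rh distribution: P(Rh+) = 5/8.
Independent loci: 3/8 × 5/8 = 15/64.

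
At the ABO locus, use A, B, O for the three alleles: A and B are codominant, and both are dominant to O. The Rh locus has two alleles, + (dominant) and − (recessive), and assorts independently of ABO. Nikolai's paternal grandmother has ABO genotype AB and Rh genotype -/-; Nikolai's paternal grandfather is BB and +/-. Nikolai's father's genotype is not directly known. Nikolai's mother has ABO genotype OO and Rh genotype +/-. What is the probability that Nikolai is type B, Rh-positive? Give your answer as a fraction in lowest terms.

15/32

Nikolai's father's ABO genotype from AB × BB: 1/2 AB, 1/2 BB.
Crossing each possibility with the mother OO and summing P(type B): 1/2·1/2 + 1/2·1 = 3/4.
Similarly for Rh via the father's Rh distribution: P(Rh+) = 5/8.
Independent loci: 3/4 × 5/8 = 15/32.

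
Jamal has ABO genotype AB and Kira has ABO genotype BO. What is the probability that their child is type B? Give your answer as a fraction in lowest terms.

1/2

ABO cross AB × BO → offspring phenotypes: 1/4 A, 1/2 B, 1/4 AB.
So P(type B) = 1/2.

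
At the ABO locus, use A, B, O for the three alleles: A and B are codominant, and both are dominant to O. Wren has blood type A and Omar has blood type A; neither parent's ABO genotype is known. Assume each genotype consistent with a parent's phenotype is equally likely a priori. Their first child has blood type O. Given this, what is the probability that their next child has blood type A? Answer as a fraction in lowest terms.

3/4

Possible genotypes: Wren ∈ {AA, AO}; Omar ∈ {AA, AO}.
Weight each parental genotype pair by prior × P(type-O child):
  AO × AO: posterior weight 1; P(next child type A) = 3/4.
Weighted sum = 3/4.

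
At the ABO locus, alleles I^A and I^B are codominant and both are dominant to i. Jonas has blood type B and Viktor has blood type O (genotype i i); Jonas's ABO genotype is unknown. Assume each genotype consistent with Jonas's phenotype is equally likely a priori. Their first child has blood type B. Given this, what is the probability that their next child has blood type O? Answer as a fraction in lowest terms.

Possible genotypes: Jonas ∈ {I^B I^B, I^B i}; Viktor ∈ {i i}.
Weight each parental genotype pair by prior × P(type-B child):
  I^B I^B × i i: posterior weight 2/3; P(next child type O) = 0.
  I^B i × i i: posterior weight 1/3; P(next child type O) = 1/2.
Weighted sum = 1/6.

1/6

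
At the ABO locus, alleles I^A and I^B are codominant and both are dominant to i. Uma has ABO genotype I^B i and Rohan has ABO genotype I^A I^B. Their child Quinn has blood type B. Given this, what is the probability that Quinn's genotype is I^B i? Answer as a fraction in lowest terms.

1/2

Cross I^B i × I^A I^B → 1/4 I^A I^B, 1/4 I^A i, 1/4 I^B I^B, 1/4 I^B i.
Type-B genotypes among offspring: I^B I^B (1/4), I^B i (1/4); total 1/2.
P(I^B i | type B) = (1/4) / (1/2) = 1/2.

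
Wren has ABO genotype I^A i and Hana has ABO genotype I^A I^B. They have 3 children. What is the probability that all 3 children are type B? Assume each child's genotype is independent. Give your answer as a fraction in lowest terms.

1/64

ABO cross I^A i × I^A I^B → 1/2 A, 1/4 B, 1/4 AB.
So P(type B) = 1/4 per child.
All 3 independent: (1/4)^3 = 1/64.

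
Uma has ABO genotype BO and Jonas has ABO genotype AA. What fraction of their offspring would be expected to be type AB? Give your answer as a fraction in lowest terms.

1/2

ABO cross BO × AA → offspring phenotypes: 1/2 A, 1/2 AB.
So P(type AB) = 1/2.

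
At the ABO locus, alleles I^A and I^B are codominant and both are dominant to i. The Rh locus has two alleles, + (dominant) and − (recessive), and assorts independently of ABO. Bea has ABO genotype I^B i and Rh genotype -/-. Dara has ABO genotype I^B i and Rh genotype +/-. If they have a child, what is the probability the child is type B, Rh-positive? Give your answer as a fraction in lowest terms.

ABO cross I^B i × I^B i → offspring phenotypes: 1/4 O, 3/4 B.
Rh cross -/- × +/- → 1/2 Rh+, 1/2 Rh-.
Independent loci: P(type B, Rh-positive) = 3/4 × 1/2 = 3/8.

3/8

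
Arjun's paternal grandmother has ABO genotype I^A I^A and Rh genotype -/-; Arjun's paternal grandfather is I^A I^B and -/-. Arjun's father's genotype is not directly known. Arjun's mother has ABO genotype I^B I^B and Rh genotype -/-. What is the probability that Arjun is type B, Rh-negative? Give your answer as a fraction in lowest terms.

Arjun's father's ABO genotype from I^A I^A × I^A I^B: 1/2 I^A I^A, 1/2 I^A I^B.
Crossing each possibility with the mother I^B I^B and summing P(type B): 1/2·0 + 1/2·1/2 = 1/4.
Similarly for Rh via the father's Rh distribution: P(Rh-) = 1.
Independent loci: 1/4 × 1 = 1/4.

1/4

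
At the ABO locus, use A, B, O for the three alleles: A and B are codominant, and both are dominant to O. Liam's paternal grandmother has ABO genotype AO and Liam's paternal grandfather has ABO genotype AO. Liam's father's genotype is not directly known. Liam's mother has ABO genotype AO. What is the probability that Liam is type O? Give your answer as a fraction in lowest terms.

Liam's father's ABO genotype from AO × AO: 1/4 AA, 1/2 AO, 1/4 OO.
Crossing each possibility with the mother AO and summing P(type O): 1/4·0 + 1/2·1/4 + 1/4·1/2 = 1/4.

1/4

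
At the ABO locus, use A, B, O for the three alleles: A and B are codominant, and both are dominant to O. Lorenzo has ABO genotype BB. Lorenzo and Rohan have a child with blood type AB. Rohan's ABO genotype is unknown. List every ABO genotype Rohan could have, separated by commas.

AA, AB, AO

For each candidate genotype of Rohan, check whether crossing it with BB can produce every observed child phenotype.
  AA → possible child types {AB} ✓
  AB → possible child types {B, AB} ✓
  AO → possible child types {B, AB} ✓
  BB → possible child types {B} ✗
  BO → possible child types {B} ✗
  OO → possible child types {B} ✗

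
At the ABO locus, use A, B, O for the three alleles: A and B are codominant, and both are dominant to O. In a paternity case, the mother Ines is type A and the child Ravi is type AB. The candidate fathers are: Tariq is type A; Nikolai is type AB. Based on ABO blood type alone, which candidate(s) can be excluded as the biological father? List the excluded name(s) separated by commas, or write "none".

A candidate is excluded only if no genotype consistent with his phenotype could produce a type AB child with a type A mother.
Tariq (type A): no genotype consistent with that phenotype can produce a type-AB child with a type-A mother.

Tariq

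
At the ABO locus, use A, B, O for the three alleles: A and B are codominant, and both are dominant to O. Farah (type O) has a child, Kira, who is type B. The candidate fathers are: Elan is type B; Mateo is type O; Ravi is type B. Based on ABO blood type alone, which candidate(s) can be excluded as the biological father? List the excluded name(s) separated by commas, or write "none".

A candidate is excluded only if no genotype consistent with his phenotype could produce a type B child with a type O mother.
Mateo (type O): no genotype consistent with that phenotype can produce a type-B child with a type-O mother.

Mateo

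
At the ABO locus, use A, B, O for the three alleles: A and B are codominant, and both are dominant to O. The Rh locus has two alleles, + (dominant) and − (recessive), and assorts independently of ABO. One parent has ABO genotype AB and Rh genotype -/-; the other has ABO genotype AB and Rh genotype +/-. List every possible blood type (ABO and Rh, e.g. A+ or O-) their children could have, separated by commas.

Gametes from AB × AB give offspring ABO genotypes AA, AB, BB, i.e. phenotypes A, B, AB.
Rh cross -/- × +/- → phenotypes Rh+, Rh-.
Combining independently: A+, A-, B+, B-, AB+, AB-.

A+, A-, B+, B-, AB+, AB-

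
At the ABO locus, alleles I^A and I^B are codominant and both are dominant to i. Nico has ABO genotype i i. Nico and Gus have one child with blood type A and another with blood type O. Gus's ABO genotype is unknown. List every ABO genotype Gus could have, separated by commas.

I^A i

For each candidate genotype of Gus, check whether crossing it with i i can produce every observed child phenotype.
  I^A I^A → possible child types {A} ✗
  I^A I^B → possible child types {A, B} ✗
  I^A i → possible child types {O, A} ✓
  I^B I^B → possible child types {B} ✗
  I^B i → possible child types {O, B} ✗
  i i → possible child types {O} ✗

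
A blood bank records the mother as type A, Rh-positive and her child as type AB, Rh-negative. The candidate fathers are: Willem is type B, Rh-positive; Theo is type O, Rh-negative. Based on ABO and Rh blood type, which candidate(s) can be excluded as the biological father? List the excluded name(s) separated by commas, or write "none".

A candidate is excluded only if no genotype consistent with his phenotype could produce a type AB, Rh-negative child with a type A, Rh-positive mother.
Theo (type O, Rh-): no genotype consistent with that phenotype can produce a type-AB Rh- child with a type-A mother.

Theo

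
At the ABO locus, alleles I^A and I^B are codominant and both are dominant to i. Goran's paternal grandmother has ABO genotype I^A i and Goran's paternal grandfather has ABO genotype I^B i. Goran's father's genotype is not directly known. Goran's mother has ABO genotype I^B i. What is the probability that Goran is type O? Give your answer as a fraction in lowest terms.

Goran's father's ABO genotype from I^A i × I^B i: 1/4 I^A I^B, 1/4 I^A i, 1/4 I^B i, 1/4 i i.
Crossing each possibility with the mother I^B i and summing P(type O): 1/4·0 + 1/4·1/4 + 1/4·1/4 + 1/4·1/2 = 1/4.

1/4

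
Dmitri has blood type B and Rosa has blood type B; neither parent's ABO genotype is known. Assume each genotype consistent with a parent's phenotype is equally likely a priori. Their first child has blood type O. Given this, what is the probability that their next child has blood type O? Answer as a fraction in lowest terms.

1/4

Possible genotypes: Dmitri ∈ {BB, BO}; Rosa ∈ {BB, BO}.
Weight each parental genotype pair by prior × P(type-O child):
  BO × BO: posterior weight 1; P(next child type O) = 1/4.
Weighted sum = 1/4.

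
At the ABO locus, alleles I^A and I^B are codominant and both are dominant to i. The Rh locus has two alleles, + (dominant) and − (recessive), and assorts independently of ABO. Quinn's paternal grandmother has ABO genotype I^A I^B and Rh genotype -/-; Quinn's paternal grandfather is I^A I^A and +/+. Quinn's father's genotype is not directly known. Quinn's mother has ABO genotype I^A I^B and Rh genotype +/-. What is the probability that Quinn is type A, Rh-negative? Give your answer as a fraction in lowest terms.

3/32

Quinn's father's ABO genotype from I^A I^B × I^A I^A: 1/2 I^A I^A, 1/2 I^A I^B.
Crossing each possibility with the mother I^A I^B and summing P(type A): 1/2·1/2 + 1/2·1/4 = 3/8.
Similarly for Rh via the father's Rh distribution: P(Rh-) = 1/4.
Independent loci: 3/8 × 1/4 = 3/32.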